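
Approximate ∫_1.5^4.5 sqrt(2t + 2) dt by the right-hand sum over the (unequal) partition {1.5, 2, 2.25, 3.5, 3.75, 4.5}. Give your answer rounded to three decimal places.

Subinterval widths: 0.5, 0.25, 1.25, 0.25, 0.75.
Right endpoints: 2, 2.25, 3.5, 3.75, 4.5.
f(2) ≈ 2.449, f(2.25) ≈ 2.550, f(3.5) ≈ 3.000, f(3.75) ≈ 3.082, f(4.5) ≈ 3.317.
Sum = Σ Δt_i · f(t_i).
Sum ≈ 8.870.

8.870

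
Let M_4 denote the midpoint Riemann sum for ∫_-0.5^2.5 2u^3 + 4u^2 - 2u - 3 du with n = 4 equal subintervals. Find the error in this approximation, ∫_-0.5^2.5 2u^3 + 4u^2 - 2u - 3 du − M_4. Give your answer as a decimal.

Exact integral: ∫_-0.5^2.5 f(u) du = 25.5.
M_4 = 24.09375.
Error = 25.5 − 24.09375 = 1.40625.

1.40625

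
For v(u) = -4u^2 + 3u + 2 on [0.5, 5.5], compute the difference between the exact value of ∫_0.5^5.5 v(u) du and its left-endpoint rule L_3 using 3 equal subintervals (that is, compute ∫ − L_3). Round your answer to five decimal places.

Exact integral: ∫_0.5^5.5 v(u) du ≈ -166.6666667.
L_3 ≈ -88.4259259.
Error ≈ -166.6666667 − (-88.4259259) ≈ -78.24074.

-78.24074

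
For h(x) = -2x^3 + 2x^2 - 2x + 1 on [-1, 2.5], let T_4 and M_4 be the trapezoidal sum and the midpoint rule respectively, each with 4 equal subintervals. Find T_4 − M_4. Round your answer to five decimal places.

-1.67480

T_4 ≈ -10.8144531.
M_4 ≈ -9.1396484.
T_4 − M_4 ≈ -1.67480.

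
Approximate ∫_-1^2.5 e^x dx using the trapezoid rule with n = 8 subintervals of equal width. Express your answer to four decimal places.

12.0025

Δx = (2.5 − (-1))/8 = 0.4375.
f(-1) ≈ 0.3679, f(-0.5625) ≈ 0.5698, f(-0.125) ≈ 0.8825, f(0.3125) ≈ 1.3668, f(0.75) ≈ 2.1170, f(1.1875) ≈ 3.2789, f(1.625) ≈ 5.0784, f(2.0625) ≈ 7.8656, f(2.5) ≈ 12.1825.
T_8 = (Δx/2)·[f(x_0) + 2f(x_1) + ... + 2f(x_{7}) + f(x_8)].
Sum ≈ 12.0025.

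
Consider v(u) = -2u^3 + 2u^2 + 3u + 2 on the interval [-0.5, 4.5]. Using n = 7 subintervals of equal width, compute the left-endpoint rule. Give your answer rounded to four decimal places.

-62.8827

Δu = (4.5 − (-0.5))/7 = 5/7.
Left endpoints: -0.5, 3/14, 13/14, 23/14, 33/14, 43/14, 53/14.
v(-0.5) = 1.25, v(3/14) = 3725/1372, v(13/14) = 6735/1372, v(23/14) = 4745/1372, v(33/14) = -8245/1372, v(43/14) = -38235/1372, v(53/14) = -91225/1372.
Sum = Δu · [v(-0.5) + v(3/14) + v(13/14) + ...].
Sum ≈ -62.8827.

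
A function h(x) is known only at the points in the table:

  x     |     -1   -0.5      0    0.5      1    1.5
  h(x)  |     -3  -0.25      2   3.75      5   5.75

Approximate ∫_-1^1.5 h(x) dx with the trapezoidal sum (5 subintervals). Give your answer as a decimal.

5.9375

Δx = 0.5.
T_5 = (0.5/2)·[(-3) + 2·(-0.25) + 2·2 + 2·3.75 + 2·5 + 5.75] = 5.9375.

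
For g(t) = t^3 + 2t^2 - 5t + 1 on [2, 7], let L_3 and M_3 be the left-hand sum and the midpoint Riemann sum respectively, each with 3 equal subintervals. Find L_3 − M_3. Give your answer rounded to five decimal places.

L_3 ≈ 414.6296296.
M_3 ≈ 694.1435185.
L_3 − M_3 ≈ -279.51389.

-279.51389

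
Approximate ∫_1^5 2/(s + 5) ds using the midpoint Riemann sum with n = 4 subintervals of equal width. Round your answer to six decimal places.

Δs = (5 − 1)/4 = 1.
Midpoints: 1.5, 2.5, 3.5, 4.5.
f(1.5) = 4/13, f(2.5) = 4/15, f(3.5) = 4/17, f(4.5) = 4/19.
Sum = Δs · [f(1.5) + f(2.5) + f(3.5) + f(4.5)].
Sum ≈ 1.020179.

1.020179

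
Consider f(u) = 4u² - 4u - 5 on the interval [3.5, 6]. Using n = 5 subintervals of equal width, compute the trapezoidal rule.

171.25

Δu = (6 − 3.5)/5 = 0.5.
f(3.5) = 30, f(4) = 43, f(4.5) = 58, f(5) = 75, f(5.5) = 94, f(6) = 115.
T_5 = (Δu/2)·[f(u_0) + 2f(u_1) + ... + 2f(u_{4}) + f(u_5)].
Sum = 171.25.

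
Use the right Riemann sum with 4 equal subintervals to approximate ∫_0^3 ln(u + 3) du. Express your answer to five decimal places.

4.70687

Δu = (3 − 0)/4 = 0.75.
Right endpoints: 0.75, 1.5, 2.25, 3.
f(0.75) ≈ 1.32176, f(1.5) ≈ 1.50408, f(2.25) ≈ 1.65823, f(3) ≈ 1.79176.
Sum = Δu · [f(0.75) + f(1.5) + f(2.25) + f(3)].
Sum ≈ 4.70687.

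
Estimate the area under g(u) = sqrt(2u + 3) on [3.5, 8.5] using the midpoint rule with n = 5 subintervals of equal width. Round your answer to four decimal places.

Δu = (8.5 − 3.5)/5 = 1.
Midpoints: 4, 5, 6, 7, 8.
g(4) ≈ 3.3166, g(5) ≈ 3.6056, g(6) ≈ 3.8730, g(7) ≈ 4.1231, g(8) ≈ 4.3589.
Sum = Δu · [g(4) + g(5) + g(6) + g(7) + g(8)].
Sum ≈ 19.2772.

19.2772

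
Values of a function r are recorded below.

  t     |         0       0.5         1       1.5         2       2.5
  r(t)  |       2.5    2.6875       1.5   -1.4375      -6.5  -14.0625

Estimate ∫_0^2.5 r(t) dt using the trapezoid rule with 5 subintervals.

-4.765625

Δt = 0.5.
T_5 = (0.5/2)·[2.5 + 2·2.6875 + 2·1.5 + 2·(-1.4375) + 2·(-6.5) + (-14.0625)] = -4.765625.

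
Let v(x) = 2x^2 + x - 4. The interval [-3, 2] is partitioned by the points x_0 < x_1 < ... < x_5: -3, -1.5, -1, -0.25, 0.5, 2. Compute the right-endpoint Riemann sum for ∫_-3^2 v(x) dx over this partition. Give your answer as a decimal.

Subinterval widths: 1.5, 0.5, 0.75, 0.75, 1.5.
Right endpoints: -1.5, -1, -0.25, 0.5, 2.
v(-1.5) = -1, v(-1) = -3, v(-0.25) = -4.125, v(0.5) = -3, v(2) = 6.
Sum = Σ Δx_i · v(x_i).
Sum = 0.65625.

0.65625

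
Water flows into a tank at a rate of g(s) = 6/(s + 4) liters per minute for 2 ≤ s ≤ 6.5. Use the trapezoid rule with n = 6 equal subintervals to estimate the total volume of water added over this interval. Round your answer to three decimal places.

3.363

Δs = (6.5 − 2)/6 = 0.75.
g(2) = 1, g(2.75) = 8/9, g(3.5) = 0.8, g(4.25) = 8/11, g(5) = 2/3, g(5.75) = 8/13, g(6.5) = 4/7.
T_6 = (Δs/2)·[g(s_0) + 2g(s_1) + ... + 2g(s_{5}) + g(s_6)].
Sum ≈ 3.363.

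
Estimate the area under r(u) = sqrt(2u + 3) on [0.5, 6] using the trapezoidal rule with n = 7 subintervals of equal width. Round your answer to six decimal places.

16.685857

Δu = (6 − 0.5)/7 = 11/14.
r(0.5) ≈ 2.000000, r(9/7) ≈ 2.360387, r(29/14) ≈ 2.672612, r(20/7) ≈ 2.951997, r(51/14) ≈ 3.207135, r(31/7) ≈ 3.443420, r(73/14) ≈ 3.664502, r(6) ≈ 3.872983.
T_7 = (Δu/2)·[r(u_0) + 2r(u_1) + ... + 2r(u_{6}) + r(u_7)].
Sum ≈ 16.685857.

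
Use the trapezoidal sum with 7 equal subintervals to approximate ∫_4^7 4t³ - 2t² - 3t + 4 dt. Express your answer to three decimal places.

1927.378

Δt = (7 − 4)/7 = 3/7.
f(4) = 216, f(31/7) = 102525/343, f(34/7) = 137406/343, f(37/7) = 179379/343, f(40/7) = 229092/343, f(43/7) = 287193/343, f(46/7) = 354330/343, f(7) = 1257.
T_7 = (Δt/2)·[f(t_0) + 2f(t_1) + ... + 2f(t_{6}) + f(t_7)].
Sum ≈ 1927.378.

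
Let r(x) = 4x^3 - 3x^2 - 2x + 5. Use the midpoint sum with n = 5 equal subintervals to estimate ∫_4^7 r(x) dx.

1842.33

Δx = (7 − 4)/5 = 0.6.
Midpoints: 4.3, 4.9, 5.5, 6.1, 6.7.
r(4.3) = 258.958, r(4.9) = 393.766, r(5.5) = 568.75, r(6.1) = 789.094, r(6.7) = 1059.982.
Sum = Δx · [r(4.3) + r(4.9) + r(5.5) + r(6.1) + r(6.7)].
Sum = 1842.33.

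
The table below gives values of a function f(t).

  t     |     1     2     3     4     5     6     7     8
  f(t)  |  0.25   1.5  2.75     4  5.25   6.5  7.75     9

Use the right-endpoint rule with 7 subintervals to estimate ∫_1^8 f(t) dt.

36.75

Δt = 1.
Sum = 1·[1.5 + 2.75 + 4 + 5.25 + 6.5 + 7.75 + 9] = 36.75.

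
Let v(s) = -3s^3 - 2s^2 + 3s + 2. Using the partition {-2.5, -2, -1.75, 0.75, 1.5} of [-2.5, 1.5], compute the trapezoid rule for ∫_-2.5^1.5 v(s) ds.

20.91015625

Subinterval widths: 0.5, 0.25, 2.5, 0.75.
v(-2.5) = 28.875, v(-2) = 12, v(-1.75) = 6.703125, v(0.75) = 1.859375, v(1.5) = -8.125.
On each subinterval the trapezoid contributes (Δs_i/2)·[v(s_{i-1}) + v(s_i)].
Sum = 20.91015625.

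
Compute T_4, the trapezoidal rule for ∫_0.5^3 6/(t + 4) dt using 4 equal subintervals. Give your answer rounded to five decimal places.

2.65664

Δt = (3 − 0.5)/4 = 0.625.
f(0.5) = 4/3, f(1.125) = 48/41, f(1.75) = 24/23, f(2.375) = 16/17, f(3) = 6/7.
T_4 = (Δt/2)·[f(t_0) + 2f(t_1) + 2f(t_2) + 2f(t_3) + f(t_4)].
Sum ≈ 2.65664.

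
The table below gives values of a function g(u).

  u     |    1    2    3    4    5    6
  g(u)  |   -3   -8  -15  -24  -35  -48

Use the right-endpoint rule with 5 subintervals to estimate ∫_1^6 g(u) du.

Δu = 1.
Sum = 1·[(-8) + (-15) + (-24) + (-35) + (-48)] = -130.

-130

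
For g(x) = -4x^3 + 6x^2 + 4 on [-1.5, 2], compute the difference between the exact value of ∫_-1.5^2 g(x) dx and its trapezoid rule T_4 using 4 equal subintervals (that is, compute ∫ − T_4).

Exact integral: ∫_-1.5^2 g(x) dx = 25.8125.
T_4 = 27.15234375.
Error = 25.8125 − 27.15234375 = -1.33984375.

-1.33984375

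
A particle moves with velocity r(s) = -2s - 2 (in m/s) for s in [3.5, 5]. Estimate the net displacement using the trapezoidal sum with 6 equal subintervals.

-15.75

Δs = (5 − 3.5)/6 = 0.25.
r(3.5) = -9, r(3.75) = -9.5, r(4) = -10, r(4.25) = -10.5, r(4.5) = -11, r(4.75) = -11.5, r(5) = -12.
T_6 = (Δs/2)·[r(s_0) + 2r(s_1) + ... + 2r(s_{5}) + r(s_6)].
Sum = -15.75.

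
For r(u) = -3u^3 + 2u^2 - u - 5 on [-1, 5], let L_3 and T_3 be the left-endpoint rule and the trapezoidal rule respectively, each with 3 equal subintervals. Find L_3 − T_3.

L_3 = -154.
T_3 = -490.
L_3 − T_3 = 336.

336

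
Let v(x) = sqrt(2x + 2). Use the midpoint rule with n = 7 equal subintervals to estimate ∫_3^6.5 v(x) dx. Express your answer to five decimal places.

11.82344

Δx = (6.5 − 3)/7 = 0.5.
Midpoints: 3.25, 3.75, 4.25, 4.75, 5.25, 5.75, 6.25.
v(3.25) ≈ 2.91548, v(3.75) ≈ 3.08221, v(4.25) ≈ 3.24037, v(4.75) ≈ 3.39116, v(5.25) ≈ 3.53553, v(5.75) ≈ 3.67423, v(6.25) ≈ 3.80789.
Sum = Δx · [v(3.25) + v(3.75) + v(4.25) + ...].
Sum ≈ 11.82344.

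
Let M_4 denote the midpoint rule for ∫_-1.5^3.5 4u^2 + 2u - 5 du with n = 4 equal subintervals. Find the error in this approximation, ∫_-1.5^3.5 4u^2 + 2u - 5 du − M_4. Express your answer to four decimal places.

Exact integral: ∫_-1.5^3.5 f(u) du ≈ 46.666667.
M_4 = 44.0625.
Error ≈ 46.666667 − 44.0625 ≈ 2.6042.

2.6042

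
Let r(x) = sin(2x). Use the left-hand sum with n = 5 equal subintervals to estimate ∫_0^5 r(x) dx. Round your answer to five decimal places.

Δx = (5 − 0)/5 = 1.
Left endpoints: 0, 1, 2, 3, 4.
r(0) ≈ 0.00000, r(1) ≈ 0.90930, r(2) ≈ -0.75680, r(3) ≈ -0.27942, r(4) ≈ 0.98936.
Sum = Δx · [r(0) + r(1) + r(2) + r(3) + r(4)].
Sum ≈ 0.86244.

0.86244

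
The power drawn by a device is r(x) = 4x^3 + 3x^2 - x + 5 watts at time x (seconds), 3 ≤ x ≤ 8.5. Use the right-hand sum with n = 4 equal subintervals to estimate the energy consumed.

7588.109375

Δx = (8.5 − 3)/4 = 1.375.
Right endpoints: 4.375, 5.75, 7.125, 8.5.
r(4.375) = 393.0078125, r(5.75) = 858.875, r(7.125) = 1596.9921875, r(8.5) = 2669.75.
Sum = Δx · [r(4.375) + r(5.75) + r(7.125) + r(8.5)].
Sum = 7588.109375.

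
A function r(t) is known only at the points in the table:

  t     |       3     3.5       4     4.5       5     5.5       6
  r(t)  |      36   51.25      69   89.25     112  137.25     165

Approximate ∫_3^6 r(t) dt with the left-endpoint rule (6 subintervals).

Δt = 0.5.
Sum = 0.5·[36 + 51.25 + 69 + 89.25 + 112 + 137.25] = 247.375.

247.375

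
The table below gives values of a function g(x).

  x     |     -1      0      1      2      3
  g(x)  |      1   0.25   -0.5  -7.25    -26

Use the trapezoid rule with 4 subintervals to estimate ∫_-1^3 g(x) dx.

Δx = 1.
T_4 = (1/2)·[1 + 2·0.25 + 2·(-0.5) + 2·(-7.25) + (-26)] = -20.

-20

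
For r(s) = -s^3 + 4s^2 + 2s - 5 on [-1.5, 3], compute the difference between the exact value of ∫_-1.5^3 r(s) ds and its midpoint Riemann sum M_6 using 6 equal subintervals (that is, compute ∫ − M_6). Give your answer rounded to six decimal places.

0.369141

Exact integral: ∫_-1.5^3 r(s) ds = 5.765625.
M_6 ≈ 5.39648438.
Error ≈ 5.765625 − 5.39648438 ≈ 0.369141.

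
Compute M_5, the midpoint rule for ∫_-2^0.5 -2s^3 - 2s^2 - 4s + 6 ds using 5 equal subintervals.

24.921875

Δs = (0.5 − (-2))/5 = 0.5.
Midpoints: -1.75, -1.25, -0.75, -0.25, 0.25.
f(-1.75) = 17.59375, f(-1.25) = 11.78125, f(-0.75) = 8.71875, f(-0.25) = 6.90625, f(0.25) = 4.84375.
Sum = Δs · [f(-1.75) + f(-1.25) + f(-0.75) + f(-0.25) + f(0.25)].
Sum = 24.921875.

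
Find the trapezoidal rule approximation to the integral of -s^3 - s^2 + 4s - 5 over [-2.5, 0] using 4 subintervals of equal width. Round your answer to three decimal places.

-19.995

Δs = (0 − (-2.5))/4 = 0.625.
f(-2.5) = -5.625, f(-1.875) = -4825/512, f(-1.25) = -9.609375, f(-0.625) = -3915/512, f(0) = -5.
T_4 = (Δs/2)·[f(s_0) + 2f(s_1) + 2f(s_2) + 2f(s_3) + f(s_4)].
Sum ≈ -19.995.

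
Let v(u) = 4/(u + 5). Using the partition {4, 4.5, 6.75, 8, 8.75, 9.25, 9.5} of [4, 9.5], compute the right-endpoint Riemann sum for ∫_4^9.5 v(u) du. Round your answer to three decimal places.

Subinterval widths: 0.5, 2.25, 1.25, 0.75, 0.5, 0.25.
Right endpoints: 4.5, 6.75, 8, 8.75, 9.25, 9.5.
v(4.5) = 8/19, v(6.75) = 16/47, v(8) = 4/13, v(8.75) = 16/55, v(9.25) = 16/57, v(9.5) = 8/29.
Sum = Σ Δu_i · v(u_i).
Sum ≈ 1.789.

1.789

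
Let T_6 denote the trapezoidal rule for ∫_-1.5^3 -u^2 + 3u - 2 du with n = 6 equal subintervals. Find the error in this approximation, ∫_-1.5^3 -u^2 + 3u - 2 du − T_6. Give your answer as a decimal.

Exact integral: ∫_-1.5^3 f(u) du = -9.
T_6 = -9.421875.
Error = -9 − (-9.421875) = 0.421875.

0.421875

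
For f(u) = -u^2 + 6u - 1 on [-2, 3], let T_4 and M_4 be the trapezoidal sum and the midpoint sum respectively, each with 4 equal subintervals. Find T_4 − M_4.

-1.953125

T_4 = -2.96875.
M_4 = -1.015625.
T_4 − M_4 = -1.953125.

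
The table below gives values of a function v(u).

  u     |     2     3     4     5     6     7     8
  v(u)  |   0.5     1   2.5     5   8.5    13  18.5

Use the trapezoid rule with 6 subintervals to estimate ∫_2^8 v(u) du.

39.5

Δu = 1.
T_6 = (1/2)·[0.5 + 2·1 + 2·2.5 + 2·5 + 2·8.5 + 2·13 + 18.5] = 39.5.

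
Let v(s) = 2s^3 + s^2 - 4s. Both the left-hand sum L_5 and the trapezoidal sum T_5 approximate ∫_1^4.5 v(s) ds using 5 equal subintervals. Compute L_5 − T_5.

L_5 = 136.15.
T_5 = 201.075.
L_5 − T_5 = -64.925.

-64.925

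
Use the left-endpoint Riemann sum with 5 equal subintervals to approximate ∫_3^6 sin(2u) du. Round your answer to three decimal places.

Δu = (6 − 3)/5 = 0.6.
Left endpoints: 3, 3.6, 4.2, 4.8, 5.4.
f(3) ≈ -0.279, f(3.6) ≈ 0.794, f(4.2) ≈ 0.855, f(4.8) ≈ -0.174, f(5.4) ≈ -0.981.
Sum = Δu · [f(3) + f(3.6) + f(4.2) + f(4.8) + f(5.4)].
Sum ≈ 0.128.

0.128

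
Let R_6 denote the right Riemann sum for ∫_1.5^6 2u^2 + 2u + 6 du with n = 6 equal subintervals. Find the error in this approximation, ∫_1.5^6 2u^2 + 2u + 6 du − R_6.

-29.53125

Exact integral: ∫_1.5^6 f(u) du = 202.5.
R_6 = 232.03125.
Error = 202.5 − 232.03125 = -29.53125.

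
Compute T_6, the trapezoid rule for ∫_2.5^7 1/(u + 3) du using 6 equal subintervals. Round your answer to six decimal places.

Δu = (7 − 2.5)/6 = 0.75.
f(2.5) = 2/11, f(3.25) = 0.16, f(4) = 1/7, f(4.75) = 4/31, f(5.5) = 2/17, f(6.25) = 4/37, f(7) = 0.1.
T_6 = (Δu/2)·[f(u_0) + 2f(u_1) + ... + 2f(u_{5}) + f(u_6)].
Sum ≈ 0.598915.

0.598915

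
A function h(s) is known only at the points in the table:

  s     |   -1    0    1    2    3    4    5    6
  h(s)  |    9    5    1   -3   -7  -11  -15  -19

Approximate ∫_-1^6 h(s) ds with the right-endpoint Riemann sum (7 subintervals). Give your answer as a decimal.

Δs = 1.
Sum = 1·[5 + 1 + (-3) + (-7) + (-11) + (-15) + (-19)] = -49.

-49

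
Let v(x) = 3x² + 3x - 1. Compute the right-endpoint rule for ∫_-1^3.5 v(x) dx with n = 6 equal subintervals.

75.234375

Δx = (3.5 − (-1))/6 = 0.75.
Right endpoints: -0.25, 0.5, 1.25, 2, 2.75, 3.5.
v(-0.25) = -1.5625, v(0.5) = 1.25, v(1.25) = 7.4375, v(2) = 17, v(2.75) = 29.9375, v(3.5) = 46.25.
Sum = Δx · [v(-0.25) + v(0.5) + v(1.25) + ...].
Sum = 75.234375.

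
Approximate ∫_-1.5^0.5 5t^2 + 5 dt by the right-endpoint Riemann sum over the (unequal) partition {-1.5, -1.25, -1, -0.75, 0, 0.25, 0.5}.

14.296875

Subinterval widths: 0.25, 0.25, 0.25, 0.75, 0.25, 0.25.
Right endpoints: -1.25, -1, -0.75, 0, 0.25, 0.5.
f(-1.25) = 12.8125, f(-1) = 10, f(-0.75) = 7.8125, f(0) = 5, f(0.25) = 5.3125, f(0.5) = 6.25.
Sum = Σ Δt_i · f(t_i).
Sum = 14.296875.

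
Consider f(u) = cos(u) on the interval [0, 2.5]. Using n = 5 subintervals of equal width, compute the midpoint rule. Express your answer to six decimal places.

0.604752

Δu = (2.5 − 0)/5 = 0.5.
Midpoints: 0.25, 0.75, 1.25, 1.75, 2.25.
f(0.25) ≈ 0.968912, f(0.75) ≈ 0.731689, f(1.25) ≈ 0.315322, f(1.75) ≈ -0.178246, f(2.25) ≈ -0.628174.
Sum = Δu · [f(0.25) + f(0.75) + f(1.25) + f(1.75) + f(2.25)].
Sum ≈ 0.604752.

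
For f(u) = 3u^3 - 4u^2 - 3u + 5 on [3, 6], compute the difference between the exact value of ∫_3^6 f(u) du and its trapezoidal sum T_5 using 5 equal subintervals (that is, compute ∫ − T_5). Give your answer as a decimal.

Exact integral: ∫_3^6 f(u) du = 633.75.
T_5 = 640.32.
Error = 633.75 − 640.32 = -6.57.

-6.57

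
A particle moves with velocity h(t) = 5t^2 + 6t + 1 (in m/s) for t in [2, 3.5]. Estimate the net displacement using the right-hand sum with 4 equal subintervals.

Δt = (3.5 − 2)/4 = 0.375.
Right endpoints: 2.375, 2.75, 3.125, 3.5.
h(2.375) = 43.453125, h(2.75) = 55.3125, h(3.125) = 68.578125, h(3.5) = 83.25.
Sum = Δt · [h(2.375) + h(2.75) + h(3.125) + h(3.5)].
Sum = 93.97265625.

93.97265625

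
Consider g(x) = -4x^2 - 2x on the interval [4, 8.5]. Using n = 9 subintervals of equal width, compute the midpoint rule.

-789.375

Δx = (8.5 − 4)/9 = 0.5.
Midpoints: 4.25, 4.75, 5.25, 5.75, 6.25, 6.75, 7.25, 7.75, 8.25.
g(4.25) = -80.75, g(4.75) = -99.75, g(5.25) = -120.75, g(5.75) = -143.75, g(6.25) = -168.75, g(6.75) = -195.75, g(7.25) = -224.75, g(7.75) = -255.75, g(8.25) = -288.75.
Sum = Δx · [g(4.25) + g(4.75) + g(5.25) + ...].
Sum = -789.375.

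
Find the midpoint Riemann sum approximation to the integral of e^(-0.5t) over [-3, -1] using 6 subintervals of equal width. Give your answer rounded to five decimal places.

Δt = (-1 − (-3))/6 = 1/3.
Midpoints: -17/6, -2.5, -13/6, -11/6, -1.5, -7/6.
f(-17/6) ≈ 4.12335, f(-2.5) ≈ 3.49034, f(-13/6) ≈ 2.95451, f(-11/6) ≈ 2.50094, f(-1.5) ≈ 2.11700, f(-7/6) ≈ 1.79200.
Sum = Δt · [f(-17/6) + f(-2.5) + f(-13/6) + ...].
Sum ≈ 5.65938.

5.65938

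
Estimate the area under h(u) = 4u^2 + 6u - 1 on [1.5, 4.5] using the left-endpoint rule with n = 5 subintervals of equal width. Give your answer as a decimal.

141.72

Δu = (4.5 − 1.5)/5 = 0.6.
Left endpoints: 1.5, 2.1, 2.7, 3.3, 3.9.
h(1.5) = 17, h(2.1) = 29.24, h(2.7) = 44.36, h(3.3) = 62.36, h(3.9) = 83.24.
Sum = Δu · [h(1.5) + h(2.1) + h(2.7) + h(3.3) + h(3.9)].
Sum = 141.72.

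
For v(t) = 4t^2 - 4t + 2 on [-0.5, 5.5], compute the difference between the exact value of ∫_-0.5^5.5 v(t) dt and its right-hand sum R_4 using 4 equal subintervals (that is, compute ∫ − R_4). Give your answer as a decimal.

Exact integral: ∫_-0.5^5.5 v(t) dt = 174.
R_4 = 255.
Error = 174 − 255 = -81.

-81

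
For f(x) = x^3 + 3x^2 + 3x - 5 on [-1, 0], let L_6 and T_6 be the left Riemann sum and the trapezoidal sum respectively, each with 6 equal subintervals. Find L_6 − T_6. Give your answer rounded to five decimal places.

L_6 ≈ -5.8263889.
T_6 ≈ -5.7430556.
L_6 − T_6 ≈ -0.08333.

-0.08333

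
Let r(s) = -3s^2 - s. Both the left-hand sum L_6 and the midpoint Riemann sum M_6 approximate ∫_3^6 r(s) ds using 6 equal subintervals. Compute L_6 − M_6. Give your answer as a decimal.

20.4375

L_6 = -181.875.
M_6 = -202.3125.
L_6 − M_6 = 20.4375.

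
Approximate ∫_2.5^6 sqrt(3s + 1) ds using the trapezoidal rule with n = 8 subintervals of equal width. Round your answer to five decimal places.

12.89451

Δs = (6 − 2.5)/8 = 0.4375.
f(2.5) ≈ 2.91548, f(2.9375) ≈ 3.13249, f(3.375) ≈ 3.33542, f(3.8125) ≈ 3.52668, f(4.25) ≈ 3.70810, f(4.6875) ≈ 3.88104, f(5.125) ≈ 4.04660, f(5.5625) ≈ 4.20565, f(6) ≈ 4.35890.
T_8 = (Δs/2)·[f(s_0) + 2f(s_1) + ... + 2f(s_{7}) + f(s_8)].
Sum ≈ 12.89451.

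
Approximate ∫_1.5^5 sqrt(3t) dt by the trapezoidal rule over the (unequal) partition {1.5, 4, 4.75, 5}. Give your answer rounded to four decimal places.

10.6524

Subinterval widths: 2.5, 0.75, 0.25.
f(1.5) ≈ 2.1213, f(4) ≈ 3.4641, f(4.75) ≈ 3.7749, f(5) ≈ 3.8730.
On each subinterval the trapezoid contributes (Δt_i/2)·[f(t_{i-1}) + f(t_i)].
Sum ≈ 10.6524.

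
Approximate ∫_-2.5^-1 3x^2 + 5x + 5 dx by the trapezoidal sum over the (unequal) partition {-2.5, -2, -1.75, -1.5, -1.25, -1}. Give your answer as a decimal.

9.09375

Subinterval widths: 0.5, 0.25, 0.25, 0.25, 0.25.
f(-2.5) = 11.25, f(-2) = 7, f(-1.75) = 5.4375, f(-1.5) = 4.25, f(-1.25) = 3.4375, f(-1) = 3.
On each subinterval the trapezoid contributes (Δx_i/2)·[f(x_{i-1}) + f(x_i)].
Sum = 9.09375.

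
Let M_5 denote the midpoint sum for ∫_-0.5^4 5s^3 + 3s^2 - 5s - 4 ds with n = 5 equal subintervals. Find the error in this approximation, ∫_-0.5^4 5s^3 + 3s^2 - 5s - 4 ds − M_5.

8.8846875

Exact integral: ∫_-0.5^4 f(s) ds = 326.671875.
M_5 = 317.7871875.
Error = 326.671875 − 317.7871875 = 8.8846875.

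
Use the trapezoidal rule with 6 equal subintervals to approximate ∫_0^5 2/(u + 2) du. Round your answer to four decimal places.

2.5316

Δu = (5 − 0)/6 = 5/6.
f(0) = 1, f(5/6) = 12/17, f(5/3) = 6/11, f(2.5) = 4/9, f(10/3) = 0.375, f(25/6) = 12/37, f(5) = 2/7.
T_6 = (Δu/2)·[f(u_0) + 2f(u_1) + ... + 2f(u_{5}) + f(u_6)].
Sum ≈ 2.5316.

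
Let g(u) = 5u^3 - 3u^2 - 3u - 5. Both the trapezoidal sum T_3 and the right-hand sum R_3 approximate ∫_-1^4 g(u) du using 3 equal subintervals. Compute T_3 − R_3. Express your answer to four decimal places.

T_3 ≈ 251.388889.
R_3 ≈ 472.222222.
T_3 − R_3 ≈ -220.8333.

-220.8333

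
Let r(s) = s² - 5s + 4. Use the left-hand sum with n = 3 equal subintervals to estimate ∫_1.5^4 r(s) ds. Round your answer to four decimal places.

-4.3981

Δs = (4 − 1.5)/3 = 5/6.
Left endpoints: 1.5, 7/3, 19/6.
r(1.5) = -1.25, r(7/3) = -20/9, r(19/6) = -65/36.
Sum = Δs · [r(1.5) + r(7/3) + r(19/6)].
Sum ≈ -4.3981.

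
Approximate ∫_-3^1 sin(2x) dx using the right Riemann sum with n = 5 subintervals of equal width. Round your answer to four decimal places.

Δx = (1 − (-3))/5 = 0.8.
Right endpoints: -2.2, -1.4, -0.6, 0.2, 1.
f(-2.2) ≈ 0.9516, f(-1.4) ≈ -0.3350, f(-0.6) ≈ -0.9320, f(0.2) ≈ 0.3894, f(1) ≈ 0.9093.
Sum = Δx · [f(-2.2) + f(-1.4) + f(-0.6) + f(0.2) + f(1)].
Sum ≈ 0.7866.

0.7866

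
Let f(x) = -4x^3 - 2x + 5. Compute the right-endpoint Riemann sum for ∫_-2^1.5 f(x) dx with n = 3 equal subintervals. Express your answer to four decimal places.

1.9444

Δx = (1.5 − (-2))/3 = 7/6.
Right endpoints: -5/6, 1/3, 1.5.
f(-5/6) = 485/54, f(1/3) = 113/27, f(1.5) = -11.5.
Sum = Δx · [f(-5/6) + f(1/3) + f(1.5)].
Sum ≈ 1.9444.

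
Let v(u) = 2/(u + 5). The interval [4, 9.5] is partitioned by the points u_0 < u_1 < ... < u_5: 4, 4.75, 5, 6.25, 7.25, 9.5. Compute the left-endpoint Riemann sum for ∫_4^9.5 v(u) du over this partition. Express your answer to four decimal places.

1.0131

Subinterval widths: 0.75, 0.25, 1.25, 1, 2.25.
Left endpoints: 4, 4.75, 5, 6.25, 7.25.
v(4) = 2/9, v(4.75) = 8/39, v(5) = 0.2, v(6.25) = 8/45, v(7.25) = 8/49.
Sum = Σ Δu_i · v(u_i).
Sum ≈ 1.0131.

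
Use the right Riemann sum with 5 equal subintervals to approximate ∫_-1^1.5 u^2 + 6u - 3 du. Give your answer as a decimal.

Δu = (1.5 − (-1))/5 = 0.5.
Right endpoints: -0.5, 0, 0.5, 1, 1.5.
f(-0.5) = -5.75, f(0) = -3, f(0.5) = 0.25, f(1) = 4, f(1.5) = 8.25.
Sum = Δu · [f(-0.5) + f(0) + f(0.5) + f(1) + f(1.5)].
Sum = 1.875.

1.875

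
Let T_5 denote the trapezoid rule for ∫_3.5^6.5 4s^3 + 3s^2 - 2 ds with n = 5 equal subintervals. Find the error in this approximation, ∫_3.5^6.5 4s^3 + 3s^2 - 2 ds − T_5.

Exact integral: ∫_3.5^6.5 f(s) ds = 1860.75.
T_5 = 1872.09.
Error = 1860.75 − 1872.09 = -11.34.

-11.34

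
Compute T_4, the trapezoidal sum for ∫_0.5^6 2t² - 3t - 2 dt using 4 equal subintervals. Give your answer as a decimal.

82.7578125

Δt = (6 − 0.5)/4 = 1.375.
f(0.5) = -3, f(1.875) = -0.59375, f(3.25) = 9.375, f(4.625) = 26.90625, f(6) = 52.
T_4 = (Δt/2)·[f(t_0) + 2f(t_1) + 2f(t_2) + 2f(t_3) + f(t_4)].
Sum = 82.7578125.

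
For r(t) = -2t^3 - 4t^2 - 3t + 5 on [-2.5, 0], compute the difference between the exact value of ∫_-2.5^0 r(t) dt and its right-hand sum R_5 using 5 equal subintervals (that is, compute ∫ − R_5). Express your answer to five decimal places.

Exact integral: ∫_-2.5^0 r(t) dt ≈ 20.5729167.
R_5 = 17.5.
Error ≈ 20.5729167 − 17.5 ≈ 3.07292.

3.07292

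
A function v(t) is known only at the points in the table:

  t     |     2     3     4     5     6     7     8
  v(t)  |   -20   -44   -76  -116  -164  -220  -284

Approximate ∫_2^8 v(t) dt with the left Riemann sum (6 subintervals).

Δt = 1.
Sum = 1·[(-20) + (-44) + (-76) + (-116) + (-164) + (-220)] = -640.

-640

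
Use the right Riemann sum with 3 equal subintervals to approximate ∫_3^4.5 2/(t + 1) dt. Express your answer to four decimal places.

0.6040

Δt = (4.5 − 3)/3 = 0.5.
Right endpoints: 3.5, 4, 4.5.
f(3.5) = 4/9, f(4) = 0.4, f(4.5) = 4/11.
Sum = Δt · [f(3.5) + f(4) + f(4.5)].
Sum ≈ 0.6040.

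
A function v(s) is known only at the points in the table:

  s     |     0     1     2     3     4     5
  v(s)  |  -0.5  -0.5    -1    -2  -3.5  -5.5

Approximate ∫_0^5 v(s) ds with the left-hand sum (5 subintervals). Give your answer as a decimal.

Δs = 1.
Sum = 1·[(-0.5) + (-0.5) + (-1) + (-2) + (-3.5)] = -7.5.

-7.5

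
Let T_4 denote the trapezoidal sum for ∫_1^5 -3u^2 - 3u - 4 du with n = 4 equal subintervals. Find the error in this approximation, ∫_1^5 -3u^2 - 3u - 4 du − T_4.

2

Exact integral: ∫_1^5 f(u) du = -176.
T_4 = -178.
Error = -176 − (-178) = 2.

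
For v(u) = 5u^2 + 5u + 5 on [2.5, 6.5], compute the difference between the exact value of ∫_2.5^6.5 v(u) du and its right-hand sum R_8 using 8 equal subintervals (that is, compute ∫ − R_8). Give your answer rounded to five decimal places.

Exact integral: ∫_2.5^6.5 v(u) du ≈ 541.6666667.
R_8 = 592.5.
Error ≈ 541.6666667 − 592.5 ≈ -50.83333.

-50.83333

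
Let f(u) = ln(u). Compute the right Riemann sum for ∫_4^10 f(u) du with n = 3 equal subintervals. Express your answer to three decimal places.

Δu = (10 − 4)/3 = 2.
Right endpoints: 6, 8, 10.
f(6) ≈ 1.792, f(8) ≈ 2.079, f(10) ≈ 2.303.
Sum = Δu · [f(6) + f(8) + f(10)].
Sum ≈ 12.348.

12.348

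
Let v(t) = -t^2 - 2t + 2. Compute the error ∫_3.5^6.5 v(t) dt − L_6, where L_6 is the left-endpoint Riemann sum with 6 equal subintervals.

-8.875

Exact integral: ∫_3.5^6.5 v(t) dt = -101.25.
L_6 = -92.375.
Error = -101.25 − (-92.375) = -8.875.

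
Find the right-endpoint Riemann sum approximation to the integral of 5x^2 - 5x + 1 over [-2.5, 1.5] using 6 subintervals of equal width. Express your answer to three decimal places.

Δx = (1.5 − (-2.5))/6 = 2/3.
Right endpoints: -11/6, -7/6, -0.5, 1/6, 5/6, 1.5.
f(-11/6) = 971/36, f(-7/6) = 491/36, f(-0.5) = 4.75, f(1/6) = 11/36, f(5/6) = 11/36, f(1.5) = 4.75.
Sum = Δx · [f(-11/6) + f(-7/6) + f(-0.5) + ...].
Sum ≈ 33.815.

33.815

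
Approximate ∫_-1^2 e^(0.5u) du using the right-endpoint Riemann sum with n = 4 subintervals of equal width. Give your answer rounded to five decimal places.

5.06479

Δu = (2 − (-1))/4 = 0.75.
Right endpoints: -0.25, 0.5, 1.25, 2.
f(-0.25) ≈ 0.88250, f(0.5) ≈ 1.28403, f(1.25) ≈ 1.86825, f(2) ≈ 2.71828.
Sum = Δu · [f(-0.25) + f(0.5) + f(1.25) + f(2)].
Sum ≈ 5.06479.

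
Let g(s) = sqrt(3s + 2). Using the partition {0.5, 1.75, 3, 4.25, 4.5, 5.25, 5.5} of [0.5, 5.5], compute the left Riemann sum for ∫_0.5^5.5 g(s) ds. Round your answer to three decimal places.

Subinterval widths: 1.25, 1.25, 1.25, 0.25, 0.75, 0.25.
Left endpoints: 0.5, 1.75, 3, 4.25, 4.5, 5.25.
g(0.5) ≈ 1.871, g(1.75) ≈ 2.693, g(3) ≈ 3.317, g(4.25) ≈ 3.841, g(4.5) ≈ 3.937, g(5.25) ≈ 4.213.
Sum = Σ Δs_i · g(s_i).
Sum ≈ 14.816.

14.816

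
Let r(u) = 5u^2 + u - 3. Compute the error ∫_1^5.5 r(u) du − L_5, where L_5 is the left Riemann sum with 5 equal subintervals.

Exact integral: ∫_1^5.5 r(u) du = 276.75.
L_5 = 211.95.
Error = 276.75 − 211.95 = 64.8.

64.8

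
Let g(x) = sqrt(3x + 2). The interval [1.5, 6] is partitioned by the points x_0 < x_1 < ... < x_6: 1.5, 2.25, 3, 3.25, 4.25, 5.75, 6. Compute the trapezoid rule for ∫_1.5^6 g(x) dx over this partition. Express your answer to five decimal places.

16.17408

Subinterval widths: 0.75, 0.75, 0.25, 1, 1.5, 0.25.
g(1.5) ≈ 2.54951, g(2.25) ≈ 2.95804, g(3) ≈ 3.31662, g(3.25) ≈ 3.42783, g(4.25) ≈ 3.84057, g(5.75) ≈ 4.38748, g(6) ≈ 4.47214.
On each subinterval the trapezoid contributes (Δx_i/2)·[g(x_{i-1}) + g(x_i)].
Sum ≈ 16.17408.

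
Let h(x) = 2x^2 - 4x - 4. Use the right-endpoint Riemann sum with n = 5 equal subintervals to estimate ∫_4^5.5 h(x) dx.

37.17

Δx = (5.5 − 4)/5 = 0.3.
Right endpoints: 4.3, 4.6, 4.9, 5.2, 5.5.
h(4.3) = 15.78, h(4.6) = 19.92, h(4.9) = 24.42, h(5.2) = 29.28, h(5.5) = 34.5.
Sum = Δx · [h(4.3) + h(4.6) + h(4.9) + h(5.2) + h(5.5)].
Sum = 37.17.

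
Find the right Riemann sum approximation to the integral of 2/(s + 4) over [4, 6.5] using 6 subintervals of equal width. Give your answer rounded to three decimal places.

0.532

Δs = (6.5 − 4)/6 = 5/12.
Right endpoints: 53/12, 29/6, 5.25, 17/3, 73/12, 6.5.
f(53/12) = 24/101, f(29/6) = 12/53, f(5.25) = 8/37, f(17/3) = 6/29, f(73/12) = 24/121, f(6.5) = 4/21.
Sum = Δs · [f(53/12) + f(29/6) + f(5.25) + ...].
Sum ≈ 0.532.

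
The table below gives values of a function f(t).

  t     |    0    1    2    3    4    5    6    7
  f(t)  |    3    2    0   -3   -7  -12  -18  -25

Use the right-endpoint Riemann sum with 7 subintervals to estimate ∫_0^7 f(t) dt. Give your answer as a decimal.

Δt = 1.
Sum = 1·[2 + 0 + (-3) + (-7) + (-12) + (-18) + (-25)] = -63.

-63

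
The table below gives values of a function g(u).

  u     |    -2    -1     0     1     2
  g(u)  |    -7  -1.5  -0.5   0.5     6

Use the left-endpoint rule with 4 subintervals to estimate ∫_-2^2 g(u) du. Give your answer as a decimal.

Δu = 1.
Sum = 1·[(-7) + (-1.5) + (-0.5) + 0.5] = -8.5.

-8.5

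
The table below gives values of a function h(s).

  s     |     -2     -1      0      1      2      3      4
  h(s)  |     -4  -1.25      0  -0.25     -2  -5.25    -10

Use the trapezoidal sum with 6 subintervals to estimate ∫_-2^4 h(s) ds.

Δs = 1.
T_6 = (1/2)·[(-4) + 2·(-1.25) + 2·0 + 2·(-0.25) + 2·(-2) + 2·(-5.25) + (-10)] = -15.75.

-15.75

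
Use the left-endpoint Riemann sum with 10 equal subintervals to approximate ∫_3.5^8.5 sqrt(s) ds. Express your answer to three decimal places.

Δs = (8.5 − 3.5)/10 = 0.5.
Left endpoints: 3.5, 4, 4.5, 5, 5.5, 6, 6.5, 7, 7.5, 8.
f(3.5) ≈ 1.871, f(4) ≈ 2.000, f(4.5) ≈ 2.121, f(5) ≈ 2.236, f(5.5) ≈ 2.345, f(6) ≈ 2.449, f(6.5) ≈ 2.550, f(7) ≈ 2.646, f(7.5) ≈ 2.739, f(8) ≈ 2.828.
Sum = Δs · [f(3.5) + f(4) + f(4.5) + ...].
Sum ≈ 11.893.

11.893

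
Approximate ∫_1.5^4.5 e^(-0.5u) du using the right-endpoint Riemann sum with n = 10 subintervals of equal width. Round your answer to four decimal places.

0.6803

Δu = (4.5 − 1.5)/10 = 0.3.
Right endpoints: 1.8, 2.1, 2.4, 2.7, 3, 3.3, 3.6, 3.9, 4.2, 4.5.
f(1.8) ≈ 0.4066, f(2.1) ≈ 0.3499, f(2.4) ≈ 0.3012, f(2.7) ≈ 0.2592, f(3) ≈ 0.2231, f(3.3) ≈ 0.1920, f(3.6) ≈ 0.1653, f(3.9) ≈ 0.1423, f(4.2) ≈ 0.1225, f(4.5) ≈ 0.1054.
Sum = Δu · [f(1.8) + f(2.1) + f(2.4) + ...].
Sum ≈ 0.6803.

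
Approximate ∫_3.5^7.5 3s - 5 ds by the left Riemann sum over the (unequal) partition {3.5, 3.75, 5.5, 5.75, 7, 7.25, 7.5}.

38.6875

Subinterval widths: 0.25, 1.75, 0.25, 1.25, 0.25, 0.25.
Left endpoints: 3.5, 3.75, 5.5, 5.75, 7, 7.25.
f(3.5) = 5.5, f(3.75) = 6.25, f(5.5) = 11.5, f(5.75) = 12.25, f(7) = 16, f(7.25) = 16.75.
Sum = Σ Δs_i · f(s_i).
Sum = 38.6875.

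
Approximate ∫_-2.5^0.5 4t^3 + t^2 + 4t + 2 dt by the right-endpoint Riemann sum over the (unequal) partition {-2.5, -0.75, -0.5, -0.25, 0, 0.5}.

-0.65625

Subinterval widths: 1.75, 0.25, 0.25, 0.25, 0.5.
Right endpoints: -0.75, -0.5, -0.25, 0, 0.5.
f(-0.75) = -2.125, f(-0.5) = -0.25, f(-0.25) = 1, f(0) = 2, f(0.5) = 4.75.
Sum = Σ Δt_i · f(t_i).
Sum = -0.65625.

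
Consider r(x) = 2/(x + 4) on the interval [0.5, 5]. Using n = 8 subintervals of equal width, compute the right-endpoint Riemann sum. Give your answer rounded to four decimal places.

1.3257

Δx = (5 − 0.5)/8 = 0.5625.
Right endpoints: 1.0625, 1.625, 2.1875, 2.75, 3.3125, 3.875, 4.4375, 5.
r(1.0625) = 32/81, r(1.625) = 16/45, r(2.1875) = 32/99, r(2.75) = 8/27, r(3.3125) = 32/117, r(3.875) = 16/63, r(4.4375) = 32/135, r(5) = 2/9.
Sum = Δx · [r(1.0625) + r(1.625) + r(2.1875) + ...].
Sum ≈ 1.3257.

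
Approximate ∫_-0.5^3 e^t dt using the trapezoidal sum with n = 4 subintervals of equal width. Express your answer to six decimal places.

20.706232

Δt = (3 − (-0.5))/4 = 0.875.
f(-0.5) ≈ 0.606531, f(0.375) ≈ 1.454991, f(1.25) ≈ 3.490343, f(2.125) ≈ 8.372897, f(3) ≈ 20.085537.
T_4 = (Δt/2)·[f(t_0) + 2f(t_1) + 2f(t_2) + 2f(t_3) + f(t_4)].
Sum ≈ 20.706232.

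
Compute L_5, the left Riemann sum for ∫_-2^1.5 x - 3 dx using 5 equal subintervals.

-12.6

Δx = (1.5 − (-2))/5 = 0.7.
Left endpoints: -2, -1.3, -0.6, 0.1, 0.8.
f(-2) = -5, f(-1.3) = -4.3, f(-0.6) = -3.6, f(0.1) = -2.9, f(0.8) = -2.2.
Sum = Δx · [f(-2) + f(-1.3) + f(-0.6) + f(0.1) + f(0.8)].
Sum = -12.6.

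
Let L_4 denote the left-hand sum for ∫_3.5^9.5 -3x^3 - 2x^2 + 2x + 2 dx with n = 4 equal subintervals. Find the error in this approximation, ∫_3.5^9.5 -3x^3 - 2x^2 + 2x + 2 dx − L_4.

Exact integral: ∫_3.5^9.5 f(x) dx = -6449.25.
L_4 = -4644.75.
Error = -6449.25 − (-4644.75) = -1804.5.

-1804.5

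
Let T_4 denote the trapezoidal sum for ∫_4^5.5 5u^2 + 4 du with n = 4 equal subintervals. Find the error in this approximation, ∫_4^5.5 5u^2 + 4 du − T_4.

-0.17578125

Exact integral: ∫_4^5.5 f(u) du = 176.625.
T_4 = 176.80078125.
Error = 176.625 − 176.80078125 = -0.17578125.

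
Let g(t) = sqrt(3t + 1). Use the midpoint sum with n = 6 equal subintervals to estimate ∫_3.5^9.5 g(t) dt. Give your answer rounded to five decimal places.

26.94637

Δt = (9.5 − 3.5)/6 = 1.
Midpoints: 4, 5, 6, 7, 8, 9.
g(4) ≈ 3.60555, g(5) ≈ 4.00000, g(6) ≈ 4.35890, g(7) ≈ 4.69042, g(8) ≈ 5.00000, g(9) ≈ 5.29150.
Sum = Δt · [g(4) + g(5) + g(6) + ...].
Sum ≈ 26.94637.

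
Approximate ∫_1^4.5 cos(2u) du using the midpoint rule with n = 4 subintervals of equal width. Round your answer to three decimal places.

Δu = (4.5 − 1)/4 = 0.875.
Midpoints: 1.4375, 2.3125, 3.1875, 4.0625.
f(1.4375) ≈ -0.965, f(2.3125) ≈ -0.087, f(3.1875) ≈ 0.996, f(4.0625) ≈ -0.268.
Sum = Δu · [f(1.4375) + f(2.3125) + f(3.1875) + f(4.0625)].
Sum ≈ -0.283.

-0.283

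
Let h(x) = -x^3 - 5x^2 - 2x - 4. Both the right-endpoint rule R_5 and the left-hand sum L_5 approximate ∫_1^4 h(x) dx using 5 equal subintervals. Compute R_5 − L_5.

-86.4

R_5 = -241.2.
L_5 = -154.8.
R_5 − L_5 = -86.4.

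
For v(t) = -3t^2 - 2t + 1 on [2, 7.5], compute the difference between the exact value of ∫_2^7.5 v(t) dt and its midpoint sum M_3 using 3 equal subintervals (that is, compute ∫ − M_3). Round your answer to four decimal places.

-4.6215

Exact integral: ∫_2^7.5 v(t) dt = -460.625.
M_3 ≈ -456.003472.
Error ≈ -460.625 − (-456.003472) ≈ -4.6215.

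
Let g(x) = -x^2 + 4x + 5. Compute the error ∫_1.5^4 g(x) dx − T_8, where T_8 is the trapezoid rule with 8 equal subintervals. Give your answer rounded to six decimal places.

Exact integral: ∫_1.5^4 g(x) dx ≈ 19.79166667.
T_8 ≈ 19.75097656.
Error ≈ 19.79166667 − 19.75097656 ≈ 0.040690.

0.040690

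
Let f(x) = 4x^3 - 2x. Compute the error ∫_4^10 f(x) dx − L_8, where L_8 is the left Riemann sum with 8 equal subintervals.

Exact integral: ∫_4^10 f(x) dx = 9660.
L_8 = 8307.75.
Error = 9660 − 8307.75 = 1352.25.

1352.25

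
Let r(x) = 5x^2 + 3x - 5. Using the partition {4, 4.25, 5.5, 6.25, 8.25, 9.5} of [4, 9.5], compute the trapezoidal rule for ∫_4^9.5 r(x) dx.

1416.453125

Subinterval widths: 0.25, 1.25, 0.75, 2, 1.25.
r(4) = 87, r(4.25) = 98.0625, r(5.5) = 162.75, r(6.25) = 209.0625, r(8.25) = 360.0625, r(9.5) = 474.75.
On each subinterval the trapezoid contributes (Δx_i/2)·[r(x_{i-1}) + r(x_i)].
Sum = 1416.453125.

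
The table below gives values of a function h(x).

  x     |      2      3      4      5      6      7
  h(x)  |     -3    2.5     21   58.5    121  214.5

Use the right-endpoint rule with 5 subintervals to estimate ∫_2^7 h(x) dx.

Δx = 1.
Sum = 1·[2.5 + 21 + 58.5 + 121 + 214.5] = 417.5.

417.5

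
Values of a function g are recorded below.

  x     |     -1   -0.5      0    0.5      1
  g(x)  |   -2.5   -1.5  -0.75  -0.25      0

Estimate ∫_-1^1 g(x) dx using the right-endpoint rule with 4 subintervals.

Δx = 0.5.
Sum = 0.5·[(-1.5) + (-0.75) + (-0.25) + 0] = -1.25.

-1.25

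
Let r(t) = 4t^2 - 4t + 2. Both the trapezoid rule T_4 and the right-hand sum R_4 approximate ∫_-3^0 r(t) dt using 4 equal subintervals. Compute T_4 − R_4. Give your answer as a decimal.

T_4 = 61.125.
R_4 = 43.125.
T_4 − R_4 = 18.

18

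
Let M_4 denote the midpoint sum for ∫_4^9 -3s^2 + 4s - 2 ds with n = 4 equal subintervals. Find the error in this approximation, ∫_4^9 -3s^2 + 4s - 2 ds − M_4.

Exact integral: ∫_4^9 f(s) ds = -545.
M_4 = -543.046875.
Error = -545 − (-543.046875) = -1.953125.

-1.953125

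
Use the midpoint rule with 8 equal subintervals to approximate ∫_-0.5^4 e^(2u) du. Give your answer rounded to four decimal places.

1414.5126

Δu = (4 − (-0.5))/8 = 0.5625.
Midpoints: -0.21875, 0.34375, 0.90625, 1.46875, 2.03125, 2.59375, 3.15625, 3.71875.
f(-0.21875) ≈ 0.6456, f(0.34375) ≈ 1.9887, f(0.90625) ≈ 6.1257, f(1.46875) ≈ 18.8686, f(2.03125) ≈ 58.1194, f(2.59375) ≈ 179.0204, f(3.15625) ≈ 551.4218, f(3.71875) ≈ 1698.4987.
Sum = Δu · [f(-0.21875) + f(0.34375) + f(0.90625) + ...].
Sum ≈ 1414.5126.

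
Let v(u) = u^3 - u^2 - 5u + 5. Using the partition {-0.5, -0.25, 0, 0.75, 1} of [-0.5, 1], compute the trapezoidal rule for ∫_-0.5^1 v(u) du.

5.48828125

Subinterval widths: 0.25, 0.25, 0.75, 0.25.
v(-0.5) = 7.125, v(-0.25) = 6.171875, v(0) = 5, v(0.75) = 1.109375, v(1) = 0.
On each subinterval the trapezoid contributes (Δu_i/2)·[v(u_{i-1}) + v(u_i)].
Sum = 5.48828125.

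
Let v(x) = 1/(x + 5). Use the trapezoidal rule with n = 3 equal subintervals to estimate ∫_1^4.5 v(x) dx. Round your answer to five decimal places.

Δx = (4.5 − 1)/3 = 7/6.
v(1) = 1/6, v(13/6) = 6/43, v(10/3) = 0.12, v(4.5) = 2/19.
T_3 = (Δx/2)·[v(x_0) + 2v(x_1) + 2v(x_2) + v(x_3)].
Sum ≈ 0.46142.

0.46142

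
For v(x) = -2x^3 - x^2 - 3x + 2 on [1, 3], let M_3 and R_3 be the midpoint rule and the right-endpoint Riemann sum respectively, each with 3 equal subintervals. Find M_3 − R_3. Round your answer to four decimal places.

M_3 ≈ -55.703704.
R_3 ≈ -80.592593.
M_3 − R_3 ≈ 24.8889.

24.8889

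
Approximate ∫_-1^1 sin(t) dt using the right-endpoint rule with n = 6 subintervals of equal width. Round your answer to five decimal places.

Δt = (1 − (-1))/6 = 1/3.
Right endpoints: -2/3, -1/3, 0, 1/3, 2/3, 1.
f(-2/3) ≈ -0.61837, f(-1/3) ≈ -0.32719, f(0) ≈ 0.00000, f(1/3) ≈ 0.32719, f(2/3) ≈ 0.61837, f(1) ≈ 0.84147.
Sum = Δt · [f(-2/3) + f(-1/3) + f(0) + ...].
Sum ≈ 0.28049.

0.28049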